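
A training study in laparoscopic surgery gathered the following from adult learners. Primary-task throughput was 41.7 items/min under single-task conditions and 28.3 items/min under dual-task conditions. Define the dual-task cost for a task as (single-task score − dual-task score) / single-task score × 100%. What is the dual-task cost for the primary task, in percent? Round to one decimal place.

Cost = (41.7 − 28.3) / 41.7 × 100%
     = 13.4000 / 41.7 × 100% = 32.1343%.
≈ 32.1%.

32.1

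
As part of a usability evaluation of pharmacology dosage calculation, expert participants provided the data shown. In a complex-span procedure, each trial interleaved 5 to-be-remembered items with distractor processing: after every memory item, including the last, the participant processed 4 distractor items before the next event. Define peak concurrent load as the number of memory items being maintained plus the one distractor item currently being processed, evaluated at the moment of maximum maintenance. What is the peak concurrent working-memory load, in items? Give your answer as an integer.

6

Maintenance is greatest during the distractor(s) after memory item 5: all 5 memory items are being held.
One distractor item is concurrently being processed.
Peak concurrent load = 5 + 1 = 6 items.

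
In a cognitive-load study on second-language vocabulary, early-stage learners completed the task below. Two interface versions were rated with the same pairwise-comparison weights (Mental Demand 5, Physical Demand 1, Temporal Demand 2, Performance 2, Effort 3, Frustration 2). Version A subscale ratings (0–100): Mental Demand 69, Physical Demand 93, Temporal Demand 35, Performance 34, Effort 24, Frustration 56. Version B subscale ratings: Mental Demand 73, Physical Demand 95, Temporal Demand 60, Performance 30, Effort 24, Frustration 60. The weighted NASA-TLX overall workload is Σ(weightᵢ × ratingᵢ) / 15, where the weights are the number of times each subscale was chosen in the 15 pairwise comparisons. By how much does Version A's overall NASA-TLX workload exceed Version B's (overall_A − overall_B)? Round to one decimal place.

-4.8

Version A weighted sum = 5·69 + 1·93 + 2·35 + 2·34 + 3·24 + 2·56 = 345 + 93 + 70 + 68 + 72 + 112 = 760; overall_A = 760/15 = 50.6667.
Version B weighted sum = 5·73 + 1·95 + 2·60 + 2·30 + 3·24 + 2·60 = 365 + 95 + 120 + 60 + 72 + 120 = 832; overall_B = 832/15 = 55.4667.
Difference = 50.6667 − 55.4667 = -4.8000 ≈ -4.8.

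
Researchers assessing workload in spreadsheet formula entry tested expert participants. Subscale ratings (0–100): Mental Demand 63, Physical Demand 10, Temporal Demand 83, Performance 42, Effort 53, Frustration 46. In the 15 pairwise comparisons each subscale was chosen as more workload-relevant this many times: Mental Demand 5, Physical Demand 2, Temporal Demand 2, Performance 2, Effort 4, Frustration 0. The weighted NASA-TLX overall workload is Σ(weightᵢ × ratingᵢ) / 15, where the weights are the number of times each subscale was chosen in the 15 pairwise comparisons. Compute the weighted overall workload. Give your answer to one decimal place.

The tallies are the weights (they sum to 15).
Weighted sum = 5·63 + 2·10 + 2·83 + 2·42 + 4·53 + 0·46
            = 315 + 20 + 166 + 84 + 212 + 0 = 797.
Overall workload = 797 / 15 = 53.1333 ≈ 53.1.

53.1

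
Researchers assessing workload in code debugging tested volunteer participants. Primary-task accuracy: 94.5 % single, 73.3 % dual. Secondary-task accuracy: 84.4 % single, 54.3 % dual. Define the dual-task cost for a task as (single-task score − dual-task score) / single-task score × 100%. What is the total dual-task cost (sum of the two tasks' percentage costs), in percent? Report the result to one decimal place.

Primary cost = (94.5 − 73.3) / 94.5 × 100% = 22.4339%.
Secondary cost = (84.4 − 54.3) / 84.4 × 100% = 35.6635%.
Total = 22.4339% + 35.6635% = 58.0974% ≈ 58.1%.

58.1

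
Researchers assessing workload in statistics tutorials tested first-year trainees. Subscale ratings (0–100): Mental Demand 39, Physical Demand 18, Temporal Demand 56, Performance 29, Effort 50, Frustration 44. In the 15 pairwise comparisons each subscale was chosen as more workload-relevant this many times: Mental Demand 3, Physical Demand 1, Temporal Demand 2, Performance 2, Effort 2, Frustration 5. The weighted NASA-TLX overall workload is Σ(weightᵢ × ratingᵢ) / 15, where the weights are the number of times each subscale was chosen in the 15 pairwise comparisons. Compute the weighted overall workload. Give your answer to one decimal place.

The tallies are the weights (they sum to 15).
Weighted sum = 3·39 + 1·18 + 2·56 + 2·29 + 2·50 + 5·44
            = 117 + 18 + 112 + 58 + 100 + 220 = 625.
Overall workload = 625 / 15 = 41.6667 ≈ 41.7.

41.7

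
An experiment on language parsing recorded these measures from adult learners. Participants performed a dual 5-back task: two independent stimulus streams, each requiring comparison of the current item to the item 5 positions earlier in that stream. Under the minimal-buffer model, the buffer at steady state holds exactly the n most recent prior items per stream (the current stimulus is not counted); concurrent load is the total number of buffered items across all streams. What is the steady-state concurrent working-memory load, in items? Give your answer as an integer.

Each stream's buffer holds its 5 most recent prior items.
Two independent streams: 2 × 5 = 10 buffered items at steady state.

10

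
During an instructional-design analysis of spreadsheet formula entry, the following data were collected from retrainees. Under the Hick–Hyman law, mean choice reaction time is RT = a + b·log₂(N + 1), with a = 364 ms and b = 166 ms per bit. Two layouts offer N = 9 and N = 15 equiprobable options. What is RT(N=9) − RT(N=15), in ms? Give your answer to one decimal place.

RT(9) = 364 + 166·log₂(10) = 364 + 166·3.3219 = 915.4354 ms.
RT(15) = 364 + 166·log₂(16) = 364 + 166·4.0000 = 1028.0000 ms.
Difference = 915.4354 − 1028.0000 = -112.5646 ≈ -112.6 ms.

-112.6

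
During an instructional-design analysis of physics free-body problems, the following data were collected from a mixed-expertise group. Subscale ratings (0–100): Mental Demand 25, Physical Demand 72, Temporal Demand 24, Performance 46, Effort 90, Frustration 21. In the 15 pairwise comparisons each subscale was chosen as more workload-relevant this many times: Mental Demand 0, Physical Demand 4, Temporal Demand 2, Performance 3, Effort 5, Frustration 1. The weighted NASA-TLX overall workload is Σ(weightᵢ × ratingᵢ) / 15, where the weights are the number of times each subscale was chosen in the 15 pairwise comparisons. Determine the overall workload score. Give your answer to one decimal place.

63.0

The tallies are the weights (they sum to 15).
Weighted sum = 0·25 + 4·72 + 2·24 + 3·46 + 5·90 + 1·21
            = 0 + 288 + 48 + 138 + 450 + 21 = 945.
Overall workload = 945 / 15 = 63.0000 ≈ 63.0.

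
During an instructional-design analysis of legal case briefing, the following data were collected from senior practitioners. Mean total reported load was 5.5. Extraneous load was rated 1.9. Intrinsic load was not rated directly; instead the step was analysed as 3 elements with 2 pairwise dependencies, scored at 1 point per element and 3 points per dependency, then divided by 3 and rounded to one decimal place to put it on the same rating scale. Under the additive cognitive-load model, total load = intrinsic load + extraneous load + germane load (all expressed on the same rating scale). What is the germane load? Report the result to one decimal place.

Intrinsic (element-interactivity): (3 × 1 + 2 × 3) / 3 = 9 / 3 = 3.0000 → 3.0.
germane load = total − intrinsic − extraneous
             = 5.5 − 3.0 − 1.9 = 0.6.

0.6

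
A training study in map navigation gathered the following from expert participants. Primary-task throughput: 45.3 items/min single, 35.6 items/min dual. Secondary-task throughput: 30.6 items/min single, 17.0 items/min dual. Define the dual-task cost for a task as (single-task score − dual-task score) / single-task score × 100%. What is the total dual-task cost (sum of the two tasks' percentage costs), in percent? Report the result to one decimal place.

65.9

Primary cost = (45.3 − 35.6) / 45.3 × 100% = 21.4128%.
Secondary cost = (30.6 − 17.0) / 30.6 × 100% = 44.4444%.
Total = 21.4128% + 44.4444% = 65.8572% ≈ 65.9%.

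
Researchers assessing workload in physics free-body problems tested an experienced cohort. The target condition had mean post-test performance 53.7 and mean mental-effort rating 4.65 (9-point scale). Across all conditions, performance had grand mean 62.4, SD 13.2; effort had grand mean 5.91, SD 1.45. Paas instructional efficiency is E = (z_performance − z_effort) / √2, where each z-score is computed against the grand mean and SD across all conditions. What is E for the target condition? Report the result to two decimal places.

z_performance = (53.7 − 62.4) / 13.2 = -8.7000 / 13.2 = -0.6591.
z_effort = (4.65 − 5.91) / 1.45 = -1.2600 / 1.45 = -0.8690.
z_P − z_E = -0.6591 − (-0.8690) = 0.2099.
E = 0.2099 / √2 = 0.2099 / 1.41421 = 0.1484 ≈ 0.15.

0.15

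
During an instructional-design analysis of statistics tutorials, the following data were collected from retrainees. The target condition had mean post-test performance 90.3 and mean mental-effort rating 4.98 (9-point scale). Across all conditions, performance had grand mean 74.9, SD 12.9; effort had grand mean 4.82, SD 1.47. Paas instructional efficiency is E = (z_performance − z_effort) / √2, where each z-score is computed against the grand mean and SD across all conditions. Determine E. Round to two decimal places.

0.77

z_performance = (90.3 − 74.9) / 12.9 = 15.4000 / 12.9 = 1.1938.
z_effort = (4.98 − 4.82) / 1.47 = 0.1600 / 1.47 = 0.1088.
z_P − z_E = 1.1938 − 0.1088 = 1.0850.
E = 1.0850 / √2 = 1.0850 / 1.41421 = 0.7672 ≈ 0.77.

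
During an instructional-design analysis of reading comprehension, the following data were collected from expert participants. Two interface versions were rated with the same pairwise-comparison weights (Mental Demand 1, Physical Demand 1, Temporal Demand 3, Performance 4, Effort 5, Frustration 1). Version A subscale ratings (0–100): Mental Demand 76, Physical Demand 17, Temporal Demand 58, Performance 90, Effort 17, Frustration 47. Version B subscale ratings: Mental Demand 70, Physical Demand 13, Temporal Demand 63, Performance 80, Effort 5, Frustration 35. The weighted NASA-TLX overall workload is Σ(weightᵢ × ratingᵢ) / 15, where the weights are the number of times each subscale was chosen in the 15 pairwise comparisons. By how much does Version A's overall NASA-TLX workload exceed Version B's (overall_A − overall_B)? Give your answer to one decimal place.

Version A weighted sum = 1·76 + 1·17 + 3·58 + 4·90 + 5·17 + 1·47 = 76 + 17 + 174 + 360 + 85 + 47 = 759; overall_A = 759/15 = 50.6000.
Version B weighted sum = 1·70 + 1·13 + 3·63 + 4·80 + 5·5 + 1·35 = 70 + 13 + 189 + 320 + 25 + 35 = 652; overall_B = 652/15 = 43.4667.
Difference = 50.6000 − 43.4667 = 7.1333 ≈ 7.1.

7.1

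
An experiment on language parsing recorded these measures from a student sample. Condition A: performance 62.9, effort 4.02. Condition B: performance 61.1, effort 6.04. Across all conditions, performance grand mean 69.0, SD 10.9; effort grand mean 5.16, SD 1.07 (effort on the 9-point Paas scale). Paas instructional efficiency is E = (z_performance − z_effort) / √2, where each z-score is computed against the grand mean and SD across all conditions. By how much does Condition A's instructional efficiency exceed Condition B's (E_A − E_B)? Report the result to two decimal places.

1.45

Condition A: z_P = (62.9 − 69.0)/10.9 = -0.5596; z_E = (4.02 − 5.16)/1.07 = -1.0654; E_A = (-0.5596 − (-1.0654))/√2 = 0.3577.
Condition B: z_P = (61.1 − 69.0)/10.9 = -0.7248; z_E = (6.04 − 5.16)/1.07 = 0.8224; E_B = (-0.7248 − 0.8224)/√2 = -1.0940.
E_A − E_B = 0.3577 − (-1.0940) = 1.4517 ≈ 1.45.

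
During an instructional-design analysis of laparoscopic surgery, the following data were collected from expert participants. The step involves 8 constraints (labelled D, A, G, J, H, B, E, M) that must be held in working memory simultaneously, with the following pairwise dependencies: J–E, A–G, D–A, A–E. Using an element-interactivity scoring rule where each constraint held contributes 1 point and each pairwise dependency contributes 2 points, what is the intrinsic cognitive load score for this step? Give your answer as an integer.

Count of constraints held simultaneously: 8.
Count of pairwise dependencies listed: 4.
Element contribution: 8 × 1 = 8.
Interaction contribution: 4 × 2 = 8.
Intrinsic load = 8 + 8 = 16.

16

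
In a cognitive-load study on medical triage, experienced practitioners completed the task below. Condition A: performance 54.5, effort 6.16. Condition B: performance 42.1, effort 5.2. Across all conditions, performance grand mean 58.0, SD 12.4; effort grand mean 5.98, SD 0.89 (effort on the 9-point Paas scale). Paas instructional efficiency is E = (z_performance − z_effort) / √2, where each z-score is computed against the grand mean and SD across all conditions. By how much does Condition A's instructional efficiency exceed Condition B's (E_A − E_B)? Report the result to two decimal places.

Condition A: z_P = (54.5 − 58.0)/12.4 = -0.2823; z_E = (6.16 − 5.98)/0.89 = 0.2022; E_A = (-0.2823 − 0.2022)/√2 = -0.3426.
Condition B: z_P = (42.1 − 58.0)/12.4 = -1.2823; z_E = (5.2 − 5.98)/0.89 = -0.8764; E_B = (-1.2823 − (-0.8764))/√2 = -0.2870.
E_A − E_B = -0.3426 − (-0.2870) = -0.0556 ≈ -0.06.

-0.06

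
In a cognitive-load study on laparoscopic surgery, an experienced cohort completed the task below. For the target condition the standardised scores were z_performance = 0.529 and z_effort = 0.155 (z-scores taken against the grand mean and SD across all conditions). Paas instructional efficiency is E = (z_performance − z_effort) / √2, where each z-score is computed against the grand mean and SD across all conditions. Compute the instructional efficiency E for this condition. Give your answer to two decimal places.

z_P − z_E = 0.529 − 0.155 = 0.3740.
E = 0.3740 / √2 = 0.3740 / 1.41421 = 0.2645 ≈ 0.26.

0.26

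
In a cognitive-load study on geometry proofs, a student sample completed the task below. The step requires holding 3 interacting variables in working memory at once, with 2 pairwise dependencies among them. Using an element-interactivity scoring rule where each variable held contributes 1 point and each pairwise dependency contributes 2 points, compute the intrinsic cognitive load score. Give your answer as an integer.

7

Element contribution: 3 × 1 = 3.
Interaction contribution: 2 × 2 = 4.
Intrinsic load = 3 + 4 = 7.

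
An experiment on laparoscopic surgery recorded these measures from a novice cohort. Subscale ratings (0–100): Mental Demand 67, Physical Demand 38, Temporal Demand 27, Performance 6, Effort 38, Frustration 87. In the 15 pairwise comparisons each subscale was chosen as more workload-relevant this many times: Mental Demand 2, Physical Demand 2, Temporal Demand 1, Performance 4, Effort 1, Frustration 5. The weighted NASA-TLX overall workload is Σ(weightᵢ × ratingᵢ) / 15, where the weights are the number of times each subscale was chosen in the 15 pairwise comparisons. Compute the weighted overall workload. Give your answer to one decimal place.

The tallies are the weights (they sum to 15).
Weighted sum = 2·67 + 2·38 + 1·27 + 4·6 + 1·38 + 5·87
            = 134 + 76 + 27 + 24 + 38 + 435 = 734.
Overall workload = 734 / 15 = 48.9333 ≈ 48.9.

48.9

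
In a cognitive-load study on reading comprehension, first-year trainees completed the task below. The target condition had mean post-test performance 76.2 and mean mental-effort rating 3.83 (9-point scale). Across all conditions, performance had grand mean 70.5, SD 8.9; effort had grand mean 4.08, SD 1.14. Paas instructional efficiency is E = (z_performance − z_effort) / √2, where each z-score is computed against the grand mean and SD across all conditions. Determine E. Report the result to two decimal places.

z_performance = (76.2 − 70.5) / 8.9 = 5.7000 / 8.9 = 0.6404.
z_effort = (3.83 − 4.08) / 1.14 = -0.2500 / 1.14 = -0.2193.
z_P − z_E = 0.6404 − (-0.2193) = 0.8597.
E = 0.8597 / √2 = 0.8597 / 1.41421 = 0.6079 ≈ 0.61.

0.61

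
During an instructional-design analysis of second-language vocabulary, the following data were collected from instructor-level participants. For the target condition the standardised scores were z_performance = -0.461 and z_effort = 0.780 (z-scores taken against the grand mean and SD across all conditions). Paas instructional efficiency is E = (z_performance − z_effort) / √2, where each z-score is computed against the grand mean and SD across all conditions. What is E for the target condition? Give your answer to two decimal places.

-0.88

z_P − z_E = -0.461 − 0.780 = -1.2410.
E = -1.2410 / √2 = -1.2410 / 1.41421 = -0.8775 ≈ -0.88.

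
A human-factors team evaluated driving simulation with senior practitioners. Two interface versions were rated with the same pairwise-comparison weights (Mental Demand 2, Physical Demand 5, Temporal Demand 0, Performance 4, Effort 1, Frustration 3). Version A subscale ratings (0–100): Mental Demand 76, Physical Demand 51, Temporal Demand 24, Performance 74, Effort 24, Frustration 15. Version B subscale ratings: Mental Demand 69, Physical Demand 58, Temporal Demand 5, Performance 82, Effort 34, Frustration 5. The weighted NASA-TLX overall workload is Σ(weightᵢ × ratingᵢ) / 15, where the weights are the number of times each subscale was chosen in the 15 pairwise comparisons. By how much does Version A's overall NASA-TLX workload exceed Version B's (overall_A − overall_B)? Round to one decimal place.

-2.2

Version A weighted sum = 2·76 + 5·51 + 0·24 + 4·74 + 1·24 + 3·15 = 152 + 255 + 0 + 296 + 24 + 45 = 772; overall_A = 772/15 = 51.4667.
Version B weighted sum = 2·69 + 5·58 + 0·5 + 4·82 + 1·34 + 3·5 = 138 + 290 + 0 + 328 + 34 + 15 = 805; overall_B = 805/15 = 53.6667.
Difference = 51.4667 − 53.6667 = -2.2000 ≈ -2.2.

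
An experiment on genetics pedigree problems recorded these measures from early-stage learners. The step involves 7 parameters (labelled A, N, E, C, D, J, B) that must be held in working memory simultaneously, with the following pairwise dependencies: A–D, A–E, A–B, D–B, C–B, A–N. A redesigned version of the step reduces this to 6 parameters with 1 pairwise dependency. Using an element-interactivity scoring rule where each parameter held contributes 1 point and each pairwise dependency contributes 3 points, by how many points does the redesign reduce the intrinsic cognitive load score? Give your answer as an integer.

16

Original: 7 × 1 + 6 × 3 = 7 + 18 = 25.
Redesigned: 6 × 1 + 1 × 3 = 6 + 3 = 9.
Reduction = 25 − 9 = 16.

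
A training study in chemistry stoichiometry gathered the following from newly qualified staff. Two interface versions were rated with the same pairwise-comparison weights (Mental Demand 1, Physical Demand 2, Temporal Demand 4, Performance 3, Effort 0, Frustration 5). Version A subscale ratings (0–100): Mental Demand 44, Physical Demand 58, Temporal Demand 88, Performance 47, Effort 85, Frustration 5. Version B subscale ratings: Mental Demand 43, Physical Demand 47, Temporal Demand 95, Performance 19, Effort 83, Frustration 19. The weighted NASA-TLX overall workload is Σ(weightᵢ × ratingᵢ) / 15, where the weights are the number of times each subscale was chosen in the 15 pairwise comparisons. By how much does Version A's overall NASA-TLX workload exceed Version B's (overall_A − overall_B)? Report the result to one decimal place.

0.6

Version A weighted sum = 1·44 + 2·58 + 4·88 + 3·47 + 0·85 + 5·5 = 44 + 116 + 352 + 141 + 0 + 25 = 678; overall_A = 678/15 = 45.2000.
Version B weighted sum = 1·43 + 2·47 + 4·95 + 3·19 + 0·83 + 5·19 = 43 + 94 + 380 + 57 + 0 + 95 = 669; overall_B = 669/15 = 44.6000.
Difference = 45.2000 − 44.6000 = 0.6000 ≈ 0.6.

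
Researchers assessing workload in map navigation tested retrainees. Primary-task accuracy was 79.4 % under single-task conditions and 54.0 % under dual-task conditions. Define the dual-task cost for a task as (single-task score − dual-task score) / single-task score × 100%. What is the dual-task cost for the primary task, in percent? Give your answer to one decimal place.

Cost = (79.4 − 54.0) / 79.4 × 100%
     = 25.4000 / 79.4 × 100% = 31.9899%.
≈ 32.0%.

32.0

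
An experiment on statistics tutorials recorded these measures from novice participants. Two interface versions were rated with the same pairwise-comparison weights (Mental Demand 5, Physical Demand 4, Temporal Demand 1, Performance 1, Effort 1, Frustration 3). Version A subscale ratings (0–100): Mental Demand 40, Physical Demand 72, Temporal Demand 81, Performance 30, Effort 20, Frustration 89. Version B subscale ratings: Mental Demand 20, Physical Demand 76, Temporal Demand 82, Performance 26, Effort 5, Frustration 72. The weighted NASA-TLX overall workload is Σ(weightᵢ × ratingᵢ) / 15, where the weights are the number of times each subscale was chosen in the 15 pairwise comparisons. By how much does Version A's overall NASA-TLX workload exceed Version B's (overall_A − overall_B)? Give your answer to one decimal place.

Version A weighted sum = 5·40 + 4·72 + 1·81 + 1·30 + 1·20 + 3·89 = 200 + 288 + 81 + 30 + 20 + 267 = 886; overall_A = 886/15 = 59.0667.
Version B weighted sum = 5·20 + 4·76 + 1·82 + 1·26 + 1·5 + 3·72 = 100 + 304 + 82 + 26 + 5 + 216 = 733; overall_B = 733/15 = 48.8667.
Difference = 59.0667 − 48.8667 = 10.2000 ≈ 10.2.

10.2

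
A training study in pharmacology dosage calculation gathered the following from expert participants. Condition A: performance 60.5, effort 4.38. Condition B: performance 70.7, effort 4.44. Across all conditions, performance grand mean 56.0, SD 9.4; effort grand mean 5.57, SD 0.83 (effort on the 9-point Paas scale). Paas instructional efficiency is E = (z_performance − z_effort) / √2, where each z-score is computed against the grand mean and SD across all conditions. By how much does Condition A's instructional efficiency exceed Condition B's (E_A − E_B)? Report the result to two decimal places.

Condition A: z_P = (60.5 − 56.0)/9.4 = 0.4787; z_E = (4.38 − 5.57)/0.83 = -1.4337; E_A = (0.4787 − (-1.4337))/√2 = 1.3523.
Condition B: z_P = (70.7 − 56.0)/9.4 = 1.5638; z_E = (4.44 − 5.57)/0.83 = -1.3614; E_B = (1.5638 − (-1.3614))/√2 = 2.0684.
E_A − E_B = 1.3523 − 2.0684 = -0.7161 ≈ -0.72.

-0.72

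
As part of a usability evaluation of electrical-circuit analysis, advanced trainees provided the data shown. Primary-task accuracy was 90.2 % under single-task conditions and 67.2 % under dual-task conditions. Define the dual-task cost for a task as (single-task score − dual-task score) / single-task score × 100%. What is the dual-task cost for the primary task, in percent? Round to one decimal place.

25.5

Cost = (90.2 − 67.2) / 90.2 × 100%
     = 23.0000 / 90.2 × 100% = 25.4989%.
≈ 25.5%.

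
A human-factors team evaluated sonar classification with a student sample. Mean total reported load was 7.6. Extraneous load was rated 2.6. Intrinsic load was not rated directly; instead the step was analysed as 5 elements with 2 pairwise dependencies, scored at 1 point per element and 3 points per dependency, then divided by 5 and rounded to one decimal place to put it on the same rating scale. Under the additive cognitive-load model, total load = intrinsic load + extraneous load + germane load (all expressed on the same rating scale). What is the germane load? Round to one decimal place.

2.8

Intrinsic (element-interactivity): (5 × 1 + 2 × 3) / 5 = 11 / 5 = 2.2000 → 2.2.
germane load = total − intrinsic − extraneous
             = 7.6 − 2.2 − 2.6 = 2.8.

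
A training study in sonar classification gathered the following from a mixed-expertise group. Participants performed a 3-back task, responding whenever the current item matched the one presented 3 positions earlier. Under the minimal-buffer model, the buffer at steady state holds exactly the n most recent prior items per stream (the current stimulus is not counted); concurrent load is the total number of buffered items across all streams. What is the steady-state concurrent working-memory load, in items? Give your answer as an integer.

The buffer holds the 3 most recent prior items.
Steady-state concurrent load = 3 items.

3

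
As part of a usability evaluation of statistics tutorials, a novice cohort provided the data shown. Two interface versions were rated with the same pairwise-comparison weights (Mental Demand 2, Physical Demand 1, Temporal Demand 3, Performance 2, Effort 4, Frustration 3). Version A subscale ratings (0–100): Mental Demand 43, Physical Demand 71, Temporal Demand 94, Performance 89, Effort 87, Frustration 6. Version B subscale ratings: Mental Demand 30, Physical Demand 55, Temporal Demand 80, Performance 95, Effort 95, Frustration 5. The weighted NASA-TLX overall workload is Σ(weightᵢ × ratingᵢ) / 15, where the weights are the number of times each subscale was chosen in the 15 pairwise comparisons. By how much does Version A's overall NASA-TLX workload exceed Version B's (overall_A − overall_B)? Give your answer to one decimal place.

Version A weighted sum = 2·43 + 1·71 + 3·94 + 2·89 + 4·87 + 3·6 = 86 + 71 + 282 + 178 + 348 + 18 = 983; overall_A = 983/15 = 65.5333.
Version B weighted sum = 2·30 + 1·55 + 3·80 + 2·95 + 4·95 + 3·5 = 60 + 55 + 240 + 190 + 380 + 15 = 940; overall_B = 940/15 = 62.6667.
Difference = 65.5333 − 62.6667 = 2.8666 ≈ 2.9.

2.9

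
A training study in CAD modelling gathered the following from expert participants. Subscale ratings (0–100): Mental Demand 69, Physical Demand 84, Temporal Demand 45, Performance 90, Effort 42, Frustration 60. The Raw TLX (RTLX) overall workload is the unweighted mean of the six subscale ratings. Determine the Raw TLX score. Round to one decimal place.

Sum of ratings = 69 + 84 + 45 + 90 + 42 + 60 = 390.
RTLX = 390 / 6 = 65.0000 ≈ 65.0.

65.0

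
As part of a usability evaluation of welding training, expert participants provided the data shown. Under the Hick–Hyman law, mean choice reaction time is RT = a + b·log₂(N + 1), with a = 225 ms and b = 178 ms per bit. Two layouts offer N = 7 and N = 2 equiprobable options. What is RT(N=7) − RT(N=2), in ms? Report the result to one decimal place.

RT(7) = 225 + 178·log₂(8) = 225 + 178·3.0000 = 759.0000 ms.
RT(2) = 225 + 178·log₂(3) = 225 + 178·1.5850 = 507.1300 ms.
Difference = 759.0000 − 507.1300 = 251.8700 ≈ 251.9 ms.

251.9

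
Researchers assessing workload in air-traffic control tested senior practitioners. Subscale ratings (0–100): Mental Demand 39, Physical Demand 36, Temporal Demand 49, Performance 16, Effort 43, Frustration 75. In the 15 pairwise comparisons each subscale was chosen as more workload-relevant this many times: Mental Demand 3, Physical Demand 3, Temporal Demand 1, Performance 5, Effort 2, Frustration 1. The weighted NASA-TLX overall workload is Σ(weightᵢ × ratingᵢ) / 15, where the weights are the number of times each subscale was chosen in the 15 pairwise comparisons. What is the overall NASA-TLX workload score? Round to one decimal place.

34.3

The tallies are the weights (they sum to 15).
Weighted sum = 3·39 + 3·36 + 1·49 + 5·16 + 2·43 + 1·75
            = 117 + 108 + 49 + 80 + 86 + 75 = 515.
Overall workload = 515 / 15 = 34.3333 ≈ 34.3.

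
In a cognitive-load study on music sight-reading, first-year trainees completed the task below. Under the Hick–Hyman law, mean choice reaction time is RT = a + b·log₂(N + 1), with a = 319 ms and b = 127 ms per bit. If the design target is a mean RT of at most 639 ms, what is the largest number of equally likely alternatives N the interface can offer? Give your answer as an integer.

Set 319 + 127·log₂(N + 1) ≤ 639.
log₂(N + 1) ≤ (639 − 319) / 127 = 2.5197.
N + 1 ≤ 2^2.5197 = 5.7346.
N ≤ 4.7346, so the largest integer N is 4.

4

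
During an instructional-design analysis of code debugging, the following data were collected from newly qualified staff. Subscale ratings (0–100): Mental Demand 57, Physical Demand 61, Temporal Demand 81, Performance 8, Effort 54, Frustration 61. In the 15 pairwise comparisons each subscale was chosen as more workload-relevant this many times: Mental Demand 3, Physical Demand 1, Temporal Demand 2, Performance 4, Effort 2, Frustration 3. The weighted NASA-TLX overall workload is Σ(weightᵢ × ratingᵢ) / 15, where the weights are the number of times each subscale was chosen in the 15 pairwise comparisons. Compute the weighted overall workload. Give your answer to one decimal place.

The tallies are the weights (they sum to 15).
Weighted sum = 3·57 + 1·61 + 2·81 + 4·8 + 2·54 + 3·61
            = 171 + 61 + 162 + 32 + 108 + 183 = 717.
Overall workload = 717 / 15 = 47.8000 ≈ 47.8.

47.8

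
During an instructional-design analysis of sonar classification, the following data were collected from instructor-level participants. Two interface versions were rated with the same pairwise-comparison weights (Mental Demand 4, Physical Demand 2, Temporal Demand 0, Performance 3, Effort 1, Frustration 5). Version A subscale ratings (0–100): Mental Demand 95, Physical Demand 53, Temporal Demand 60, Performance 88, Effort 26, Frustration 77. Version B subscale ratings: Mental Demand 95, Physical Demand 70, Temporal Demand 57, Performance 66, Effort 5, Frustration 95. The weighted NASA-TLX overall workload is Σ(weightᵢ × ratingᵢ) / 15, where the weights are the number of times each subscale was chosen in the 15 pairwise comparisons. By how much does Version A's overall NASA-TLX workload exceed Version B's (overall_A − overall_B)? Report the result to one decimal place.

Version A weighted sum = 4·95 + 2·53 + 0·60 + 3·88 + 1·26 + 5·77 = 380 + 106 + 0 + 264 + 26 + 385 = 1161; overall_A = 1161/15 = 77.4000.
Version B weighted sum = 4·95 + 2·70 + 0·57 + 3·66 + 1·5 + 5·95 = 380 + 140 + 0 + 198 + 5 + 475 = 1198; overall_B = 1198/15 = 79.8667.
Difference = 77.4000 − 79.8667 = -2.4667 ≈ -2.5.

-2.5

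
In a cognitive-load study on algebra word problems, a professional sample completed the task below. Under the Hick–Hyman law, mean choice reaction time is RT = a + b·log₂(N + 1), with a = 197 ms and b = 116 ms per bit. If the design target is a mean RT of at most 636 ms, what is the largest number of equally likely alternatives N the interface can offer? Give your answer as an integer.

Set 197 + 116·log₂(N + 1) ≤ 636.
log₂(N + 1) ≤ (636 − 197) / 116 = 3.7845.
N + 1 ≤ 2^3.7845 = 13.7800.
N ≤ 12.7800, so the largest integer N is 12.

12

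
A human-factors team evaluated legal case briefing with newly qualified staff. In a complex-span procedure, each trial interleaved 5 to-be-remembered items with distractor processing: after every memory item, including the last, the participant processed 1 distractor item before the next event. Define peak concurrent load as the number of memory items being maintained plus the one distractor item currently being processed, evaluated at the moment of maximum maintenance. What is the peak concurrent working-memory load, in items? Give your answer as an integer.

6

Maintenance is greatest during the distractor(s) after memory item 5: all 5 memory items are being held.
One distractor item is concurrently being processed.
Peak concurrent load = 5 + 1 = 6 items.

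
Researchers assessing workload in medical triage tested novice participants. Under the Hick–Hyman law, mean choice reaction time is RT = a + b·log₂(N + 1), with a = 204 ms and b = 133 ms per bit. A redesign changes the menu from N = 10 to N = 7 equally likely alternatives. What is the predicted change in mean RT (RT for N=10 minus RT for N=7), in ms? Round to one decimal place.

61.1

RT(10) = 204 + 133·log₂(11) = 204 + 133·3.4594 = 664.1002 ms.
RT(7) = 204 + 133·log₂(8) = 204 + 133·3.0000 = 603.0000 ms.
Difference = 664.1002 − 603.0000 = 61.1002 ≈ 61.1 ms.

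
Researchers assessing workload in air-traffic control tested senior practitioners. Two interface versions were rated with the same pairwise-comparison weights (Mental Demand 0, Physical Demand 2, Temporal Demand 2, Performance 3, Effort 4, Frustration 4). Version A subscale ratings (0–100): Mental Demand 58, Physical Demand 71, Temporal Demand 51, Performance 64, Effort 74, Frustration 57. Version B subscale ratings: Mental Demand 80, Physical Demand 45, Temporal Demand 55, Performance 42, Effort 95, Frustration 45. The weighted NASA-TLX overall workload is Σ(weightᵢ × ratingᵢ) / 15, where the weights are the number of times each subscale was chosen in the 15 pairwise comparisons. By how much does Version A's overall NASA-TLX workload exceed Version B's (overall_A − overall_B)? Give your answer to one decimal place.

4.9

Version A weighted sum = 0·58 + 2·71 + 2·51 + 3·64 + 4·74 + 4·57 = 0 + 142 + 102 + 192 + 296 + 228 = 960; overall_A = 960/15 = 64.0000.
Version B weighted sum = 0·80 + 2·45 + 2·55 + 3·42 + 4·95 + 4·45 = 0 + 90 + 110 + 126 + 380 + 180 = 886; overall_B = 886/15 = 59.0667.
Difference = 64.0000 − 59.0667 = 4.9333 ≈ 4.9.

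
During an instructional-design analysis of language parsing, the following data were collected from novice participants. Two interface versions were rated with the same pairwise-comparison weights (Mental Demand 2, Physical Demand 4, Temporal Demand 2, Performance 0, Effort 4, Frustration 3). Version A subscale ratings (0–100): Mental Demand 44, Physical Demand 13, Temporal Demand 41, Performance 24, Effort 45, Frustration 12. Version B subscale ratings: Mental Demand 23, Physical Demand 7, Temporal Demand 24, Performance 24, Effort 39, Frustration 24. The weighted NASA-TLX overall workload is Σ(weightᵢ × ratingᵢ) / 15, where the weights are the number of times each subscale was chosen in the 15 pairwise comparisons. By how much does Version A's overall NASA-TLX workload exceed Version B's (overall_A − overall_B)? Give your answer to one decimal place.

Version A weighted sum = 2·44 + 4·13 + 2·41 + 0·24 + 4·45 + 3·12 = 88 + 52 + 82 + 0 + 180 + 36 = 438; overall_A = 438/15 = 29.2000.
Version B weighted sum = 2·23 + 4·7 + 2·24 + 0·24 + 4·39 + 3·24 = 46 + 28 + 48 + 0 + 156 + 72 = 350; overall_B = 350/15 = 23.3333.
Difference = 29.2000 − 23.3333 = 5.8667 ≈ 5.9.

5.9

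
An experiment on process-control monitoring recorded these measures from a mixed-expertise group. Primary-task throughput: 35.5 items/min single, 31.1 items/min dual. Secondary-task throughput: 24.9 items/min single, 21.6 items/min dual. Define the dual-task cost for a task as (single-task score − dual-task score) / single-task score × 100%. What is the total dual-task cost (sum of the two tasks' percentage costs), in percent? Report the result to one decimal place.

25.6

Primary cost = (35.5 − 31.1) / 35.5 × 100% = 12.3944%.
Secondary cost = (24.9 − 21.6) / 24.9 × 100% = 13.2530%.
Total = 12.3944% + 13.2530% = 25.6474% ≈ 25.6%.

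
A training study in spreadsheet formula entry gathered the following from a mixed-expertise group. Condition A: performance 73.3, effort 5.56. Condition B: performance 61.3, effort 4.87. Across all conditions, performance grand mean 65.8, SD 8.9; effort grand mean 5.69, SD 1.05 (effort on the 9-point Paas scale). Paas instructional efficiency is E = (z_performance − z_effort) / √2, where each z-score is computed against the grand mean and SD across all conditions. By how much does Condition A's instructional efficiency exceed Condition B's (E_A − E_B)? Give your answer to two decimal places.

Condition A: z_P = (73.3 − 65.8)/8.9 = 0.8427; z_E = (5.56 − 5.69)/1.05 = -0.1238; E_A = (0.8427 − (-0.1238))/√2 = 0.6834.
Condition B: z_P = (61.3 − 65.8)/8.9 = -0.5056; z_E = (4.87 − 5.69)/1.05 = -0.7810; E_B = (-0.5056 − (-0.7810))/√2 = 0.1947.
E_A − E_B = 0.6834 − 0.1947 = 0.4887 ≈ 0.49.

0.49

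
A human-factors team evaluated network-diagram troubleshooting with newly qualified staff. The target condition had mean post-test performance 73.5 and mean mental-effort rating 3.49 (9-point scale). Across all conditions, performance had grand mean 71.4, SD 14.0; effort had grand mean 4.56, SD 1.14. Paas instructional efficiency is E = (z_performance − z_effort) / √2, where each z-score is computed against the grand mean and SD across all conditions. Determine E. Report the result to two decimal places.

0.77

z_performance = (73.5 − 71.4) / 14.0 = 2.1000 / 14.0 = 0.1500.
z_effort = (3.49 − 4.56) / 1.14 = -1.0700 / 1.14 = -0.9386.
z_P − z_E = 0.1500 − (-0.9386) = 1.0886.
E = 1.0886 / √2 = 1.0886 / 1.41421 = 0.7698 ≈ 0.77.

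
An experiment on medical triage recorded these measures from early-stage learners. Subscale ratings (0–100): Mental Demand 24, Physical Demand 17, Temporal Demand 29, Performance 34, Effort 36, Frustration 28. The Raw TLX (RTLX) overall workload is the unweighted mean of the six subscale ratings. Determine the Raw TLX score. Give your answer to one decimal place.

28.0

Sum of ratings = 24 + 17 + 29 + 34 + 36 + 28 = 168.
RTLX = 168 / 6 = 28.0000 ≈ 28.0.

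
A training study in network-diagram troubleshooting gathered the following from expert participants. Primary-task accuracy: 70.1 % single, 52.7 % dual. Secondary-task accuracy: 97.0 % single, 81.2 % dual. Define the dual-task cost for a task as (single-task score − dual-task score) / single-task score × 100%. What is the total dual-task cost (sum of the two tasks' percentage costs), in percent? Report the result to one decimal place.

41.1

Primary cost = (70.1 − 52.7) / 70.1 × 100% = 24.8217%.
Secondary cost = (97.0 − 81.2) / 97.0 × 100% = 16.2887%.
Total = 24.8217% + 16.2887% = 41.1104% ≈ 41.1%.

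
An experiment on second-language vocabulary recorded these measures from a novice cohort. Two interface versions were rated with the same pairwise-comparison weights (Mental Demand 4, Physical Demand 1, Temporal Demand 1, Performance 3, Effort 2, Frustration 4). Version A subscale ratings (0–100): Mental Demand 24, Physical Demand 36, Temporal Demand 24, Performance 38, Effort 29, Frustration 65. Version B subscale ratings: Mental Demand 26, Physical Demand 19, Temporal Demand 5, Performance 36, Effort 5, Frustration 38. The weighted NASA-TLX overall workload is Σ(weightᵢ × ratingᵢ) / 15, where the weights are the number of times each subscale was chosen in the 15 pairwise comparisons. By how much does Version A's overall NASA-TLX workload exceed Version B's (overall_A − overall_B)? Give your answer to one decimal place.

12.7

Version A weighted sum = 4·24 + 1·36 + 1·24 + 3·38 + 2·29 + 4·65 = 96 + 36 + 24 + 114 + 58 + 260 = 588; overall_A = 588/15 = 39.2000.
Version B weighted sum = 4·26 + 1·19 + 1·5 + 3·36 + 2·5 + 4·38 = 104 + 19 + 5 + 108 + 10 + 152 = 398; overall_B = 398/15 = 26.5333.
Difference = 39.2000 − 26.5333 = 12.6667 ≈ 12.7.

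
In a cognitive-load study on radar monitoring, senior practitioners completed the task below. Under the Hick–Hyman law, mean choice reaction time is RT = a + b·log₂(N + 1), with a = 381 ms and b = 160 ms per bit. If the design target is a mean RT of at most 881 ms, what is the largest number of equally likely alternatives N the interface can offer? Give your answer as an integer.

Set 381 + 160·log₂(N + 1) ≤ 881.
log₂(N + 1) ≤ (881 − 381) / 160 = 3.1250.
N + 1 ≤ 2^3.1250 = 8.7241.
N ≤ 7.7241, so the largest integer N is 7.

7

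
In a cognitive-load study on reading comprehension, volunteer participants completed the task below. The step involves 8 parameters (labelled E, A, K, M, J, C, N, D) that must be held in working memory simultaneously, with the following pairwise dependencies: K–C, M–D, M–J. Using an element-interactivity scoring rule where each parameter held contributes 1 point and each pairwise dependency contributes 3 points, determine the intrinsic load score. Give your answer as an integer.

17

Count of parameters held simultaneously: 8.
Count of pairwise dependencies listed: 3.
Element contribution: 8 × 1 = 8.
Interaction contribution: 3 × 3 = 9.
Intrinsic load = 8 + 9 = 17.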